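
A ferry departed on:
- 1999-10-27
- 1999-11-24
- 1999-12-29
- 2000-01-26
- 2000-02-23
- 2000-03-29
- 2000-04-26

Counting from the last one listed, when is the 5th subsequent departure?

2000-09-27

Every date is a Wednesday; gaps 28, 35, 28, 28, 35, 28 days.
Each is the last Wednesday of its month (at least one falls on the 29th or later, ruling out '4th Wednesday').
Last Wednesday of May 2000: 2000-05-31.
Last Wednesday of June 2000: 2000-06-28.
Last Wednesday of July 2000: 2000-07-26.
Last Wednesday of August 2000: 2000-08-30.
Last Wednesday of September 2000: 2000-09-27.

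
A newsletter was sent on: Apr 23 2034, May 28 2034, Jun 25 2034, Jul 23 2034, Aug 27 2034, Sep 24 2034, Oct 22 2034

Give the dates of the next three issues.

These are Sundays at 28- or 35-day spacing (35, 28, 28, 35, 28, 28).
The pattern: 4th Sunday of the month.
4th Sunday of November 2034: Nov 26 2034.
4th Sunday of December 2034: Dec 24 2034.
January 2035 — 4th Sunday is Jan 28 2035.

Nov 26 2034, Dec 24 2034, Jan 28 2035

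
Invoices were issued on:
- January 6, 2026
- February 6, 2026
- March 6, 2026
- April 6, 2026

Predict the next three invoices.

May 6, 2026; June 6, 2026; July 6, 2026

The day-of-month is always 6 (31, 28, 31 days between events).
So this recurs on the 6th of each month.
May 2026: May 6, 2026.
Next: June 2026 → June 6, 2026.
July 2026: July 6, 2026.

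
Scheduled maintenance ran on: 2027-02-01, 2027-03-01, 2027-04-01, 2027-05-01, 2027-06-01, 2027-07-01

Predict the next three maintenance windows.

The day-of-month is always 1 (28, 31, 30, 31, 30 days between events).
So this recurs on the 1st of each month.
August 2027: 2027-08-01.
September 2027: 2027-09-01.
Next: October 2027 → 2027-10-01.

2027-08-01, 2027-09-01, 2027-10-01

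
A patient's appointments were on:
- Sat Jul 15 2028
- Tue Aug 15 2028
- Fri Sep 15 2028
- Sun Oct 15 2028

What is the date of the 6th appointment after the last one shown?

Sun Apr 15 2029

The day-of-month is always 15 (31, 31, 30 days between events).
So this recurs on the 15th of each month.
November 2028: Wed Nov 15 2028.
December 2028: Fri Dec 15 2028.
Next: January 2029 → Mon Jan 15 2029.
Next: February 2029 → Thu Feb 15 2029.
Next: March 2029 → Thu Mar 15 2029.
April 2029: Sun Apr 15 2029.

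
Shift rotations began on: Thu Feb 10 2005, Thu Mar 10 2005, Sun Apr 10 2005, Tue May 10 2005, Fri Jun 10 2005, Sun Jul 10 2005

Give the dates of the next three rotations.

Wed Aug 10 2005, Sat Sep 10 2005, Mon Oct 10 2005

The day-of-month is always 10 (28, 31, 30, 31, 30 days between events).
So this recurs on the 10th of each month.
August 2005: Wed Aug 10 2005.
Next: September 2005 → Sat Sep 10 2005.
October 2005: Mon Oct 10 2005.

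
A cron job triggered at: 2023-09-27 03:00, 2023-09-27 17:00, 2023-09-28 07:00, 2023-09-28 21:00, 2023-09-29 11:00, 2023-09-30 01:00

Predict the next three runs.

Gaps: 14, 14, 14, 14, 14 hours — each event is 14 hours after the previous one.
2023-09-30 01:00 + 14 h = 2023-09-30 15:00.
2023-09-30 15:00 + 14 h = 2023-10-01 05:00.
2023-10-01 05:00 + 14 h = 2023-10-01 19:00.

2023-09-30 15:00, 2023-10-01 05:00, 2023-10-01 19:00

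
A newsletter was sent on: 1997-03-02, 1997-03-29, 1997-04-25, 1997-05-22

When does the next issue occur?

1997-06-18

The spacing is 27, 27, 27 days — always 27 days.
1997-05-22 + 27 days = 1997-06-18.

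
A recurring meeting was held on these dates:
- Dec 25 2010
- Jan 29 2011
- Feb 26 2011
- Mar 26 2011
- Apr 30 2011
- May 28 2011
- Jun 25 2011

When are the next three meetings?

All Saturdays; the gaps (35, 28, 28, 35, 28, 28) vary with month length.
This is the last Saturday of each month.
July 2011 ends with Saturday Jul 30 2011.
August 2011 ends with Saturday Aug 27 2011.
September 2011 ends with Saturday Sep 24 2011.

Jul 30 2011, Aug 27 2011, Sep 24 2011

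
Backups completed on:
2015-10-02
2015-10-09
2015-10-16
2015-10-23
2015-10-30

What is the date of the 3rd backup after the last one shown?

2015-11-20

Gaps between consecutive events: 7, 7, 7, 7 days — a constant 7-day interval.
2015-10-30 + 7 days = 2015-11-06.
2015-11-06 + 7 days = 2015-11-13.
2015-11-13 + 7 days = 2015-11-20.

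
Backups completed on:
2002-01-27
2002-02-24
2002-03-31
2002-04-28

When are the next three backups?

2002-05-26, 2002-06-30, 2002-07-28

Every date is a Sunday; gaps 28, 35, 28 days.
Each is the last Sunday of its month (at least one falls on the 29th or later, ruling out '4th Sunday').
May 2002 ends with Sunday 2002-05-26.
Last Sunday of June 2002: 2002-06-30.
July 2002 ends with Sunday 2002-07-28.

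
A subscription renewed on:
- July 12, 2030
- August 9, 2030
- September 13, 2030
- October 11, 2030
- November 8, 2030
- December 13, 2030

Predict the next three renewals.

These are Fridays at 28- or 35-day spacing (28, 35, 28, 28, 35).
The pattern: 2nd Friday of the month.
January 2031 — 2nd Friday is January 10, 2031.
February 2031 — 2nd Friday is February 14, 2031.
2nd Friday of March 2031: March 14, 2031.

January 10, 2031; February 14, 2031; March 14, 2031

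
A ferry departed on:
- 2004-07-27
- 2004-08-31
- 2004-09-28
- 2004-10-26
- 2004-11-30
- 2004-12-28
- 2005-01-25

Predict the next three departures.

2005-02-22, 2005-03-29, 2005-04-26

These are Tuesdays with 35, 28, 28, 35, 28, 28-day gaps.
Each is the final Tuesday of its month — 2004-08-31 is past the 28th, so '4th Tuesday' doesn't fit.
February 2005 ends with Tuesday 2005-02-22.
March 2005 ends with Tuesday 2005-03-29.
April 2005 ends with Tuesday 2005-04-26.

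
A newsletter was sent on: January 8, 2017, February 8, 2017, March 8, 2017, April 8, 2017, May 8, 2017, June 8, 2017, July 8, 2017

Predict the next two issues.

Gaps: 31, 28, 31, 30, 31, 30 days — not constant. Every event is on the 8th of the month.
Pattern: the 8th of each month.
August 2017: August 8, 2017.
Next: September 2017 → September 8, 2017.

August 8, 2017; September 8, 2017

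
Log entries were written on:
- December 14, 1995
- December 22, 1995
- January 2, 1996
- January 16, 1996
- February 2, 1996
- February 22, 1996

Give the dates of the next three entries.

The spacing grows by 3 each time: 8, 11, 14, 17, 20 days.
Next gap: 23 days. February 22, 1996 + 23 days = March 16, 1996.
Next gap: 26 days. March 16, 1996 + 26 days = April 11, 1996.
Next gap: 29 days. April 11, 1996 + 29 days = May 10, 1996.

March 16, 1996; April 11, 1996; May 10, 1996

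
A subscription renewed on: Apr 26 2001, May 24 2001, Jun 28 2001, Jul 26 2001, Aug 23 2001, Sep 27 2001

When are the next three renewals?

Gaps: 28, 35, 28, 28, 35 days — a mix of 28 and 35. Every date is a Thursday.
Each is the 4th Thursday of its month.
4th Thursday of October 2001: Oct 25 2001.
November 2001 — 4th Thursday is Nov 22 2001.
4th Thursday of December 2001: Dec 27 2001.

Oct 25 2001, Nov 22 2001, Dec 27 2001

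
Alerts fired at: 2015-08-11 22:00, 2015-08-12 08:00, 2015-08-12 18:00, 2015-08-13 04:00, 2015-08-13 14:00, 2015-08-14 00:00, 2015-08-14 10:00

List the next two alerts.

Spacing: 10, 10, 10, 10, 10, 10 h — constant 10 h.
2015-08-14 10:00 + 10 h = 2015-08-14 20:00.
2015-08-14 20:00 + 10 h = 2015-08-15 06:00.

2015-08-14 20:00, 2015-08-15 06:00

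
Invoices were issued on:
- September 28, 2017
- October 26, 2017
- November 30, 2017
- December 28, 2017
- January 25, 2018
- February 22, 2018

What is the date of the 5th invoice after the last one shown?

July 26, 2018

All Thursdays; the gaps (28, 35, 28, 28, 28) vary with month length.
This is the last Thursday of each month.
March 2018 ends with Thursday March 29, 2018.
April 2018 ends with Thursday April 26, 2018.
Last Thursday of May 2018: May 31, 2018.
June 2018 ends with Thursday June 28, 2018.
Last Thursday of July 2018: July 26, 2018.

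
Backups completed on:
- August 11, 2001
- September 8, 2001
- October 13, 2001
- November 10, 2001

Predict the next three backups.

December 8, 2001; January 12, 2002; February 9, 2002

These are Saturdays at 28- or 35-day spacing (28, 35, 28).
The pattern: 2nd Saturday of the month.
December 2001 — 2nd Saturday is December 8, 2001.
2nd Saturday of January 2002: January 12, 2002.
2nd Saturday of February 2002: February 9, 2002.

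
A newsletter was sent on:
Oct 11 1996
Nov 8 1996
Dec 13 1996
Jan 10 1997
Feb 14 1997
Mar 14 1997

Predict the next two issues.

All dates are Fridays, 28, 35, 28, 35, 28 days apart.
Specifically, the 2nd Friday of each month.
2nd Friday of April 1997: Apr 11 1997.
May 1997 — 2nd Friday is May 9 1997.

Apr 11 1997, May 9 1997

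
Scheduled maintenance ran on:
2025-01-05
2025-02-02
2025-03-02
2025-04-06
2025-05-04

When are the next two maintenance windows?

2025-06-01, 2025-07-06

Gaps: 28, 28, 35, 28 days — a mix of 28 and 35. Every date is a Sunday.
Each is the 1st Sunday of its month.
June 2025 — 1st Sunday is 2025-06-01.
1st Sunday of July 2025: 2025-07-06.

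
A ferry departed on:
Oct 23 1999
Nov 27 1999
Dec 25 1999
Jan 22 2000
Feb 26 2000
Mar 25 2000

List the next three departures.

Apr 22 2000, May 27 2000, Jun 24 2000

Gaps: 35, 28, 28, 35, 28 days — a mix of 28 and 35. Every date is a Saturday.
Each is the 4th Saturday of its month.
April 2000 — 4th Saturday is Apr 22 2000.
4th Saturday of May 2000: May 27 2000.
June 2000 — 4th Saturday is Jun 24 2000.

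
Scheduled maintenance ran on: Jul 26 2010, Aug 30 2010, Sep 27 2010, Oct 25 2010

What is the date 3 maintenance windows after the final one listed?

Every date is a Monday; gaps 35, 28, 28 days.
Each is the last Monday of its month (at least one falls on the 29th or later, ruling out '4th Monday').
Last Monday of November 2010: Nov 29 2010.
Last Monday of December 2010: Dec 27 2010.
January 2011 ends with Monday Jan 31 2011.

Jan 31 2011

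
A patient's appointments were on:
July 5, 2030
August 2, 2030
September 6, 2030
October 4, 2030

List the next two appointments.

November 1, 2030; December 6, 2030

Gaps: 28, 35, 28 days — a mix of 28 and 35. Every date is a Friday.
Each is the 1st Friday of its month.
November 2030 — 1st Friday is November 1, 2030.
December 2030 — 1st Friday is December 6, 2030.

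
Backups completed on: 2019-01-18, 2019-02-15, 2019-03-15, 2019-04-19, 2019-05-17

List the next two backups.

2019-06-21, 2019-07-19

All dates are Fridays, 28, 28, 35, 28 days apart.
Specifically, the 3rd Friday of each month.
3rd Friday of June 2019: 2019-06-21.
3rd Friday of July 2019: 2019-07-19.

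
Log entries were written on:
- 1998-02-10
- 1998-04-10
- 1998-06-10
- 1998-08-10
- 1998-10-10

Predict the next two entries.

1998-12-10, 1999-02-10

Gaps: 59, 61, 61, 61 days — not constant. Every event is on the 10th of the month.
Pattern: the 10th of every 2 months.
Next: December 1998 → 1998-12-10.
February 1999: 1999-02-10.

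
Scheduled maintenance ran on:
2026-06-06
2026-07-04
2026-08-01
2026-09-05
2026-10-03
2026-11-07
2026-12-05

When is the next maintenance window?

2027-01-02

All dates are Saturdays, 28, 28, 35, 28, 35, 28 days apart.
Specifically, the 1st Saturday of each month.
1st Saturday of January 2027: 2027-01-02.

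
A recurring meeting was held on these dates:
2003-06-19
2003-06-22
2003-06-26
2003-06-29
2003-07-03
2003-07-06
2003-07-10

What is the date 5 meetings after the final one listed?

2003-07-27

The gap pattern 3, 4, 3, 4, 3, 4 repeats every 2 events.
These are the Thursdays and Sundays of each week.
Next Sunday: 2003-07-13.
Next Thursday: 2003-07-17.
Next Sunday: 2003-07-20.
Next Thursday: 2003-07-24.
The following Sunday is 2003-07-27.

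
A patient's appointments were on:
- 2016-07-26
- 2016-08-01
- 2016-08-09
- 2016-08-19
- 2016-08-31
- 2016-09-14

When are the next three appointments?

2016-09-30, 2016-10-18, 2016-11-07

Gaps: 6, 8, 10, 12, 14 days — each gap is 2 larger than the previous one.
Next gap: 16 days. 2016-09-14 + 16 days = 2016-09-30.
Next gap: 18 days. 2016-09-30 + 18 days = 2016-10-18.
Next gap: 20 days. 2016-10-18 + 20 days = 2016-11-07.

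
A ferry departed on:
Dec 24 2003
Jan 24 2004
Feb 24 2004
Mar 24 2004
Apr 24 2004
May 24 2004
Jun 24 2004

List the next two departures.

Jul 24 2004, Aug 24 2004

The day-of-month is always 24 (31, 31, 29, 31, 30, 31 days between events).
So this recurs on the 24th of each month.
Next: July 2004 → Jul 24 2004.
August 2004: Aug 24 2004.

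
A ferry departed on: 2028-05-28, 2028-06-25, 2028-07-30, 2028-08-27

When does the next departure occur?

2028-09-24

Every date is a Sunday; gaps 28, 35, 28 days.
Each is the last Sunday of its month (at least one falls on the 29th or later, ruling out '4th Sunday').
September 2028 ends with Sunday 2028-09-24.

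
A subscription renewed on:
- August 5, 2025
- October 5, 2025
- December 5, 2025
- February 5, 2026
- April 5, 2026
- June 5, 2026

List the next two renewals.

August 5, 2026; October 5, 2026

The day-of-month is always 5 (61, 61, 62, 59, 61 days between events).
So this recurs on the 5th of every 2 months.
August 2026: August 5, 2026.
Next: October 2026 → October 5, 2026.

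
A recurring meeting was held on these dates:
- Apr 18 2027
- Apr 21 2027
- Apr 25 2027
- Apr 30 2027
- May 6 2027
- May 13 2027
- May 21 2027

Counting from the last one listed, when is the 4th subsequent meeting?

Jul 2 2027

The spacing grows by 1 each time: 3, 4, 5, 6, 7, 8 days.
Next gap: 9 days. May 21 2027 + 9 days = May 30 2027.
Next gap: 10 days. May 30 2027 + 10 days = Jun 9 2027.
Next gap: 11 days. Jun 9 2027 + 11 days = Jun 20 2027.
Next gap: 12 days. Jun 20 2027 + 12 days = Jul 2 2027.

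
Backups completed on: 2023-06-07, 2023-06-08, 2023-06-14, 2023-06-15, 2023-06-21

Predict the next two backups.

The gap pattern 1, 6, 1, 6 repeats every 2 events.
These are the Wednesdays and Thursdays of each week.
The following Thursday is 2023-06-22.
The following Wednesday is 2023-06-28.

2023-06-22, 2023-06-28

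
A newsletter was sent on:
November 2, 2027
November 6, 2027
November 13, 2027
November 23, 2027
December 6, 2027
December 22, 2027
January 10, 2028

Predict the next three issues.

February 1, 2028; February 26, 2028; March 25, 2028

Gaps: 4, 7, 10, 13, 16, 19 days — each gap is 3 larger than the previous one.
Next gap: 22 days. January 10, 2028 + 22 days = February 1, 2028.
Next gap: 25 days. February 1, 2028 + 25 days = February 26, 2028.
Next gap: 28 days. February 26, 2028 + 28 days = March 25, 2028.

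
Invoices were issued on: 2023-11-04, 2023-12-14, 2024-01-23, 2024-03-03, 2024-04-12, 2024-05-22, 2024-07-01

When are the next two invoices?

Every event comes 40 days after the last (40, 40, 40, 40, 40, 40).
2024-07-01 + 40 days = 2024-08-10.
2024-08-10 + 40 days = 2024-09-19.

2024-08-10, 2024-09-19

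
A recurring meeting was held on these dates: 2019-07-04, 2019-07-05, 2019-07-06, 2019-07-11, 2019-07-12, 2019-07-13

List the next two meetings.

2019-07-18, 2019-07-19

The gap pattern 1, 1, 5, 1, 1 repeats every 3 events.
These are the Thursdays, Fridays and Saturdays of each week.
Next Thursday: 2019-07-18.
The following Friday is 2019-07-19.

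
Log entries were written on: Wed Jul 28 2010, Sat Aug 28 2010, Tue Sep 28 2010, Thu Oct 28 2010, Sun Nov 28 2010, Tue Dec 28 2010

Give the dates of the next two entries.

The day-of-month is always 28 (31, 31, 30, 31, 30 days between events).
So this recurs on the 28th of each month.
Next: January 2011 → Fri Jan 28 2011.
Next: February 2011 → Mon Feb 28 2011.

Fri Jan 28 2011, Mon Feb 28 2011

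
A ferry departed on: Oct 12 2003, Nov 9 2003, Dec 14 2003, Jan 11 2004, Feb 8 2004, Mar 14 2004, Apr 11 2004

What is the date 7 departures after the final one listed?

Nov 14 2004

These are Sundays at 28- or 35-day spacing (28, 35, 28, 28, 35, 28).
The pattern: 2nd Sunday of the month.
May 2004 — 2nd Sunday is May 9 2004.
2nd Sunday of June 2004: Jun 13 2004.
2nd Sunday of July 2004: Jul 11 2004.
2nd Sunday of August 2004: Aug 8 2004.
2nd Sunday of September 2004: Sep 12 2004.
October 2004 — 2nd Sunday is Oct 10 2004.
2nd Sunday of November 2004: Nov 14 2004.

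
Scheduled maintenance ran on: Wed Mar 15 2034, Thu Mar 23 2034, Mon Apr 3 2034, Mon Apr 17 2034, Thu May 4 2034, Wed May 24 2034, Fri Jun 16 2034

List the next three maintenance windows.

Wed Jul 12 2034, Thu Aug 10 2034, Mon Sep 11 2034

Gaps: 8, 11, 14, 17, 20, 23 days — each gap is 3 larger than the previous one.
Next gap: 26 days. Fri Jun 16 2034 + 26 days = Wed Jul 12 2034.
Next gap: 29 days. Wed Jul 12 2034 + 29 days = Thu Aug 10 2034.
Next gap: 32 days. Thu Aug 10 2034 + 32 days = Mon Sep 11 2034.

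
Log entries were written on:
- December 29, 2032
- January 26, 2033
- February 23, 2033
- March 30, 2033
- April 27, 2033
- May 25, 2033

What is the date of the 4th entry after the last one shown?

All Wednesdays; the gaps (28, 28, 35, 28, 28) vary with month length.
This is the last Wednesday of each month.
June 2033 ends with Wednesday June 29, 2033.
Last Wednesday of July 2033: July 27, 2033.
August 2033 ends with Wednesday August 31, 2033.
Last Wednesday of September 2033: September 28, 2033.

September 28, 2033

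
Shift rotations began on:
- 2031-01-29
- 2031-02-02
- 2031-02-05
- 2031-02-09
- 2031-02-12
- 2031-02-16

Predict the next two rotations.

Gaps: 4, 3, 4, 3, 4 days — not constant, but cyclic with period 2.
The events fall on every Wednesday and Sunday.
Next Wednesday: 2031-02-19.
Next Sunday: 2031-02-23.

2031-02-19, 2031-02-23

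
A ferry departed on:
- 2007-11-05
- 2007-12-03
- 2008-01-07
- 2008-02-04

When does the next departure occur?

Gaps: 28, 35, 28 days — a mix of 28 and 35. Every date is a Monday.
Each is the 1st Monday of its month.
1st Monday of March 2008: 2008-03-03.

2008-03-03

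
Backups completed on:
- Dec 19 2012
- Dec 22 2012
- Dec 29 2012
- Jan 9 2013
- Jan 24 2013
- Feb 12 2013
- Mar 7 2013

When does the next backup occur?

Apr 3 2013

Gaps: 3, 7, 11, 15, 19, 23 days — each gap is 4 larger than the previous one.
Next gap: 27 days. Mar 7 2013 + 27 days = Apr 3 2013.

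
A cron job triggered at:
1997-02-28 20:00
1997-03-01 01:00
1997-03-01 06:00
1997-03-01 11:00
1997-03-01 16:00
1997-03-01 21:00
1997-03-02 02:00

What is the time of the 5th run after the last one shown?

1997-03-03 03:00

Spacing: 5, 5, 5, 5, 5, 5 h — constant 5 h.
1997-03-02 02:00 + 5 h = 1997-03-02 07:00.
1997-03-02 07:00 + 5 h = 1997-03-02 12:00.
1997-03-02 12:00 + 5 h = 1997-03-02 17:00.
1997-03-02 17:00 + 5 h = 1997-03-02 22:00.
1997-03-02 22:00 + 5 h = 1997-03-03 03:00.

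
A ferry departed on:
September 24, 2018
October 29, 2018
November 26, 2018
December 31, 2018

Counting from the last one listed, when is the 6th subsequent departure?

Every date is a Monday; gaps 35, 28, 35 days.
Each is the last Monday of its month (at least one falls on the 29th or later, ruling out '4th Monday').
Last Monday of January 2019: January 28, 2019.
February 2019 ends with Monday February 25, 2019.
Last Monday of March 2019: March 25, 2019.
Last Monday of April 2019: April 29, 2019.
May 2019 ends with Monday May 27, 2019.
Last Monday of June 2019: June 24, 2019.

June 24, 2019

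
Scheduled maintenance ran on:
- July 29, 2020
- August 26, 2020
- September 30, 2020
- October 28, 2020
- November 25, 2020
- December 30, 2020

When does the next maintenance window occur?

January 27, 2021

Every date is a Wednesday; gaps 28, 35, 28, 28, 35 days.
Each is the last Wednesday of its month (at least one falls on the 29th or later, ruling out '4th Wednesday').
Last Wednesday of January 2021: January 27, 2021.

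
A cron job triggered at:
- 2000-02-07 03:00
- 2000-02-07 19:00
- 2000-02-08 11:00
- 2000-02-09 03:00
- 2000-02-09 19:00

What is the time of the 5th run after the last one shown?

Gaps: 16, 16, 16, 16 hours — each event is 16 hours after the previous one.
2000-02-09 19:00 + 16 h = 2000-02-10 11:00.
2000-02-10 11:00 + 16 h = 2000-02-11 03:00.
2000-02-11 03:00 + 16 h = 2000-02-11 19:00.
2000-02-11 19:00 + 16 h = 2000-02-12 11:00.
2000-02-12 11:00 + 16 h = 2000-02-13 03:00.

2000-02-13 03:00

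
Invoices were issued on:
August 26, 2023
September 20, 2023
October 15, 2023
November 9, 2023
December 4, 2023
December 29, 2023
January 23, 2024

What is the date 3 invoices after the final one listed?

Gaps between consecutive events: 25, 25, 25, 25, 25, 25 days — a constant 25-day interval.
January 23, 2024 + 25 days = February 17, 2024.
February 17, 2024 + 25 days = March 13, 2024.
March 13, 2024 + 25 days = April 7, 2024.

April 7, 2024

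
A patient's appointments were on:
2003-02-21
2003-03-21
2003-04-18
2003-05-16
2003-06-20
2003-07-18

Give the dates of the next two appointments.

All dates are Fridays, 28, 28, 28, 35, 28 days apart.
Specifically, the 3rd Friday of each month.
August 2003 — 3rd Friday is 2003-08-15.
September 2003 — 3rd Friday is 2003-09-19.

2003-08-15, 2003-09-19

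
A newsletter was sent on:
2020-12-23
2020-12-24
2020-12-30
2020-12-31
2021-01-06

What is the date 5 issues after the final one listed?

2021-01-21

The gap pattern 1, 6, 1, 6 repeats every 2 events.
These are the Wednesdays and Thursdays of each week.
The following Thursday is 2021-01-07.
Next Wednesday: 2021-01-13.
Next Thursday: 2021-01-14.
The following Wednesday is 2021-01-20.
Next Thursday: 2021-01-21.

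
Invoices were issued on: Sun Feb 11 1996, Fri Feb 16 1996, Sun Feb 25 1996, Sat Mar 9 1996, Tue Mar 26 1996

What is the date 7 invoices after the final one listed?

Intervals are 5, 9, 13, 17 days — an arithmetic progression with common difference 4.
Next gap: 21 days. Tue Mar 26 1996 + 21 days = Tue Apr 16 1996.
Next gap: 25 days. Tue Apr 16 1996 + 25 days = Sat May 11 1996.
Next gap: 29 days. Sat May 11 1996 + 29 days = Sun Jun 9 1996.
Next gap: 33 days. Sun Jun 9 1996 + 33 days = Fri Jul 12 1996.
Next gap: 37 days. Fri Jul 12 1996 + 37 days = Sun Aug 18 1996.
Next gap: 41 days. Sun Aug 18 1996 + 41 days = Sat Sep 28 1996.
Next gap: 45 days. Sat Sep 28 1996 + 45 days = Tue Nov 12 1996.

Tue Nov 12 1996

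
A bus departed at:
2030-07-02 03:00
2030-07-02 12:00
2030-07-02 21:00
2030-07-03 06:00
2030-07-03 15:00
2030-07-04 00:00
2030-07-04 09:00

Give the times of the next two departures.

Spacing: 9, 9, 9, 9, 9, 9 h — constant 9 h.
2030-07-04 09:00 + 9 h = 2030-07-04 18:00.
2030-07-04 18:00 + 9 h = 2030-07-05 03:00.

2030-07-04 18:00, 2030-07-05 03:00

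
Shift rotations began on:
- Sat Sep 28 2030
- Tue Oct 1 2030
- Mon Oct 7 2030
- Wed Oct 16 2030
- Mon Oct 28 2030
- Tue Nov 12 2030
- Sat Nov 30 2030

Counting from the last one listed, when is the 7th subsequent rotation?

Intervals are 3, 6, 9, 12, 15, 18 days — an arithmetic progression with common difference 3.
Next gap: 21 days. Sat Nov 30 2030 + 21 days = Sat Dec 21 2030.
Next gap: 24 days. Sat Dec 21 2030 + 24 days = Tue Jan 14 2031.
Next gap: 27 days. Tue Jan 14 2031 + 27 days = Mon Feb 10 2031.
Next gap: 30 days. Mon Feb 10 2031 + 30 days = Wed Mar 12 2031.
Next gap: 33 days. Wed Mar 12 2031 + 33 days = Mon Apr 14 2031.
Next gap: 36 days. Mon Apr 14 2031 + 36 days = Tue May 20 2031.
Next gap: 39 days. Tue May 20 2031 + 39 days = Sat Jun 28 2031.

Sat Jun 28 2031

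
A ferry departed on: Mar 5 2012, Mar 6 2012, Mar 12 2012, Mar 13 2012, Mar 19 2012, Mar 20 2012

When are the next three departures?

Mar 26 2012, Mar 27 2012, Apr 2 2012

Every event lands on a Monday or Tuesday (gaps cycle 1, 6, 1, 6, 1).
So the schedule is: every Monday and Tuesday.
The following Monday is Mar 26 2012.
Next Tuesday: Mar 27 2012.
Next Monday: Apr 2 2012.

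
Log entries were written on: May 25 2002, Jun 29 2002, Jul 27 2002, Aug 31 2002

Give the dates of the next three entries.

Sep 28 2002, Oct 26 2002, Nov 30 2002

Every date is a Saturday; gaps 35, 28, 35 days.
Each is the last Saturday of its month (at least one falls on the 29th or later, ruling out '4th Saturday').
September 2002 ends with Saturday Sep 28 2002.
October 2002 ends with Saturday Oct 26 2002.
November 2002 ends with Saturday Nov 30 2002.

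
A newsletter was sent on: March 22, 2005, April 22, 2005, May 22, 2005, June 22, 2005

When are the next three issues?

July 22, 2005; August 22, 2005; September 22, 2005

The day-of-month is always 22 (31, 30, 31 days between events).
So this recurs on the 22nd of each month.
July 2005: July 22, 2005.
Next: August 2005 → August 22, 2005.
Next: September 2005 → September 22, 2005.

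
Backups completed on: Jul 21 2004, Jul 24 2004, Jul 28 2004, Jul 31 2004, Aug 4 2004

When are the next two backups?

Gaps: 3, 4, 3, 4 days — not constant, but cyclic with period 2.
The events fall on every Wednesday and Saturday.
Next Saturday: Aug 7 2004.
The following Wednesday is Aug 11 2004.

Aug 7 2004, Aug 11 2004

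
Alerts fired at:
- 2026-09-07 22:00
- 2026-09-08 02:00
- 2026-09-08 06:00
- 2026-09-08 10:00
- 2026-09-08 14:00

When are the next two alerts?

2026-09-08 18:00, 2026-09-08 22:00

Gaps: 4, 4, 4, 4 hours — each event is 4 hours after the previous one.
2026-09-08 14:00 + 4 h = 2026-09-08 18:00.
2026-09-08 18:00 + 4 h = 2026-09-08 22:00.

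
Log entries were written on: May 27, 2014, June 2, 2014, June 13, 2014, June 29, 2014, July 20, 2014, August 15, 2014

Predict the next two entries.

The spacing grows by 5 each time: 6, 11, 16, 21, 26 days.
Next gap: 31 days. August 15, 2014 + 31 days = September 15, 2014.
Next gap: 36 days. September 15, 2014 + 36 days = October 21, 2014.

September 15, 2014; October 21, 2014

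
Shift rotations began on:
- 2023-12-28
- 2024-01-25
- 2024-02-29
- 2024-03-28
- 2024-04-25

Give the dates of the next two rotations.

2024-05-30, 2024-06-27

These are Thursdays with 28, 35, 28, 28-day gaps.
Each is the final Thursday of its month — 2024-02-29 is past the 28th, so '4th Thursday' doesn't fit.
Last Thursday of May 2024: 2024-05-30.
June 2024 ends with Thursday 2024-06-27.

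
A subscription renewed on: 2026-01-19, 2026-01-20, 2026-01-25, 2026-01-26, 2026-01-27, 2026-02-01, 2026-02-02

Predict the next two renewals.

Every event lands on a Monday or Tuesday or Sunday (gaps cycle 1, 5, 1, 1, 5, 1).
So the schedule is: every Monday, Tuesday and Sunday.
Next Tuesday: 2026-02-03.
The following Sunday is 2026-02-08.

2026-02-03, 2026-02-08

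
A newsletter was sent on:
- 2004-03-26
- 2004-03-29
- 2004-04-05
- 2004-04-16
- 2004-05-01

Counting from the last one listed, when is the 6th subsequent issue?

Intervals are 3, 7, 11, 15 days — an arithmetic progression with common difference 4.
Next gap: 19 days. 2004-05-01 + 19 days = 2004-05-20.
Next gap: 23 days. 2004-05-20 + 23 days = 2004-06-12.
Next gap: 27 days. 2004-06-12 + 27 days = 2004-07-09.
Next gap: 31 days. 2004-07-09 + 31 days = 2004-08-09.
Next gap: 35 days. 2004-08-09 + 35 days = 2004-09-13.
Next gap: 39 days. 2004-09-13 + 39 days = 2004-10-22.

2004-10-22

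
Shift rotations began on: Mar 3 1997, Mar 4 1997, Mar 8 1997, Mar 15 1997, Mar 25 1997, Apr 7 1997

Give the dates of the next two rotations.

Apr 23 1997, May 12 1997

Intervals are 1, 4, 7, 10, 13 days — an arithmetic progression with common difference 3.
Next gap: 16 days. Apr 7 1997 + 16 days = Apr 23 1997.
Next gap: 19 days. Apr 23 1997 + 19 days = May 12 1997.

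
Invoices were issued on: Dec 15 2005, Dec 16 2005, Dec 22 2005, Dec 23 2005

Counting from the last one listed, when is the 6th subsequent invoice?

Jan 13 2006

Gaps: 1, 6, 1 days — not constant, but cyclic with period 2.
The events fall on every Thursday and Friday.
Next Thursday: Dec 29 2005.
Next Friday: Dec 30 2005.
The following Thursday is Jan 5 2006.
Next Friday: Jan 6 2006.
Next Thursday: Jan 12 2006.
The following Friday is Jan 13 2006.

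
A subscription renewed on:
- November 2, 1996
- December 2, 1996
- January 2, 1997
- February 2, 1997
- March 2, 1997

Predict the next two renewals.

April 2, 1997; May 2, 1997

Gaps: 30, 31, 31, 28 days — not constant. Every event is on the 2nd of the month.
Pattern: the 2nd of each month.
Next: April 1997 → April 2, 1997.
May 1997: May 2, 1997.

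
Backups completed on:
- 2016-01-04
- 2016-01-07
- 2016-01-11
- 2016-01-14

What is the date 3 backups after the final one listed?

Gaps: 3, 4, 3 days — not constant, but cyclic with period 2.
The events fall on every Monday and Thursday.
The following Monday is 2016-01-18.
Next Thursday: 2016-01-21.
Next Monday: 2016-01-25.

2016-01-25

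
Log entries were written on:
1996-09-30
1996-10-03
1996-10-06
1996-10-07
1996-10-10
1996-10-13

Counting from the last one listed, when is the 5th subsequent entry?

1996-10-24

The gap pattern 3, 3, 1, 3, 3 repeats every 3 events.
These are the Mondays, Thursdays and Sundays of each week.
Next Monday: 1996-10-14.
Next Thursday: 1996-10-17.
The following Sunday is 1996-10-20.
The following Monday is 1996-10-21.
Next Thursday: 1996-10-24.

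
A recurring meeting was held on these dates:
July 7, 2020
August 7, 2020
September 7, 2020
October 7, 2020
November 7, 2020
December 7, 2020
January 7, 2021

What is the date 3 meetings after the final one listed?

Each date is the 7th; the gaps (31, 31, 30, 31, 30, 31) track the month lengths.
The rule is the 7th of each month.
Next: February 2021 → February 7, 2021.
Next: March 2021 → March 7, 2021.
Next: April 2021 → April 7, 2021.

April 7, 2021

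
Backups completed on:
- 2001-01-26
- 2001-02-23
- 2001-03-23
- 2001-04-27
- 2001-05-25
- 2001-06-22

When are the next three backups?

These are Fridays at 28- or 35-day spacing (28, 28, 35, 28, 28).
The pattern: 4th Friday of the month.
4th Friday of July 2001: 2001-07-27.
4th Friday of August 2001: 2001-08-24.
September 2001 — 4th Friday is 2001-09-28.

2001-07-27, 2001-08-24, 2001-09-28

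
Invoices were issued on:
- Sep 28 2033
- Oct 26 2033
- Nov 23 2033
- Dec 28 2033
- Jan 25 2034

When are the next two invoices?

Feb 22 2034, Mar 22 2034

These are Wednesdays at 28- or 35-day spacing (28, 28, 35, 28).
The pattern: 4th Wednesday of the month.
February 2034 — 4th Wednesday is Feb 22 2034.
March 2034 — 4th Wednesday is Mar 22 2034.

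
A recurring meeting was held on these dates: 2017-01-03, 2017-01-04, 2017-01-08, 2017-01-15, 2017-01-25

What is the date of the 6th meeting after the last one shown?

Intervals are 1, 4, 7, 10 days — an arithmetic progression with common difference 3.
Next gap: 13 days. 2017-01-25 + 13 days = 2017-02-07.
Next gap: 16 days. 2017-02-07 + 16 days = 2017-02-23.
Next gap: 19 days. 2017-02-23 + 19 days = 2017-03-14.
Next gap: 22 days. 2017-03-14 + 22 days = 2017-04-05.
Next gap: 25 days. 2017-04-05 + 25 days = 2017-04-30.
Next gap: 28 days. 2017-04-30 + 28 days = 2017-05-28.

2017-05-28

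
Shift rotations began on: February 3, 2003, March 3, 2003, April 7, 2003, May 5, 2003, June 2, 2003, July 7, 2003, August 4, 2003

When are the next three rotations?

These are Mondays at 28- or 35-day spacing (28, 35, 28, 28, 35, 28).
The pattern: 1st Monday of the month.
September 2003 — 1st Monday is September 1, 2003.
1st Monday of October 2003: October 6, 2003.
November 2003 — 1st Monday is November 3, 2003.

September 1, 2003; October 6, 2003; November 3, 2003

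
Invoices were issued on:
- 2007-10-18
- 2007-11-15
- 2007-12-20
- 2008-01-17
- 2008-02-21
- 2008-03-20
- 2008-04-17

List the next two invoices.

2008-05-15, 2008-06-19

Gaps: 28, 35, 28, 35, 28, 28 days — a mix of 28 and 35. Every date is a Thursday.
Each is the 3rd Thursday of its month.
3rd Thursday of May 2008: 2008-05-15.
June 2008 — 3rd Thursday is 2008-06-19.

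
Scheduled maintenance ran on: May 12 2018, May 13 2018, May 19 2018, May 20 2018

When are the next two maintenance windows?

Every event lands on a Saturday or Sunday (gaps cycle 1, 6, 1).
So the schedule is: every Saturday and Sunday.
Next Saturday: May 26 2018.
The following Sunday is May 27 2018.

May 26 2018, May 27 2018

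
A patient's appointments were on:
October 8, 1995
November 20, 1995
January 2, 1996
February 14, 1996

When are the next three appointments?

March 28, 1996; May 10, 1996; June 22, 1996

The spacing is 43, 43, 43 days — always 43 days.
February 14, 1996 + 43 days = March 28, 1996.
March 28, 1996 + 43 days = May 10, 1996.
May 10, 1996 + 43 days = June 22, 1996.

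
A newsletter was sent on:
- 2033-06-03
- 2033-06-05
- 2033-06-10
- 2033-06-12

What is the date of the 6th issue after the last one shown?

Gaps: 2, 5, 2 days — not constant, but cyclic with period 2.
The events fall on every Friday and Sunday.
Next Friday: 2033-06-17.
Next Sunday: 2033-06-19.
The following Friday is 2033-06-24.
Next Sunday: 2033-06-26.
Next Friday: 2033-07-01.
The following Sunday is 2033-07-03.

2033-07-03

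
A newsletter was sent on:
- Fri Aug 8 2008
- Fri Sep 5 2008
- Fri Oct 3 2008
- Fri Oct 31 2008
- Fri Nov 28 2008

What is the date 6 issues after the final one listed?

Fri May 15 2009

The spacing is 28, 28, 28, 28 days — always 28 days.
Fri Nov 28 2008 + 28 days = Fri Dec 26 2008.
Fri Dec 26 2008 + 28 days = Fri Jan 23 2009.
Fri Jan 23 2009 + 28 days = Fri Feb 20 2009.
Fri Feb 20 2009 + 28 days = Fri Mar 20 2009.
Fri Mar 20 2009 + 28 days = Fri Apr 17 2009.
Fri Apr 17 2009 + 28 days = Fri May 15 2009.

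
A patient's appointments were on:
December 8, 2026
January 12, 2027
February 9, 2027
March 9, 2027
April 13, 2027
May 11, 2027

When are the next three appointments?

These are Tuesdays at 28- or 35-day spacing (35, 28, 28, 35, 28).
The pattern: 2nd Tuesday of the month.
2nd Tuesday of June 2027: June 8, 2027.
2nd Tuesday of July 2027: July 13, 2027.
August 2027 — 2nd Tuesday is August 10, 2027.

June 8, 2027; July 13, 2027; August 10, 2027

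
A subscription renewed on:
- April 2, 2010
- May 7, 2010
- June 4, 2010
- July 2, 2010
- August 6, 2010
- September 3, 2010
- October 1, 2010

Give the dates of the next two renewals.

November 5, 2010; December 3, 2010

Gaps: 35, 28, 28, 35, 28, 28 days — a mix of 28 and 35. Every date is a Friday.
Each is the 1st Friday of its month.
November 2010 — 1st Friday is November 5, 2010.
1st Friday of December 2010: December 3, 2010.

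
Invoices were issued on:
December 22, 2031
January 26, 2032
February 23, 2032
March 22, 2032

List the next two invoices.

All dates are Mondays, 35, 28, 28 days apart.
Specifically, the 4th Monday of each month.
4th Monday of April 2032: April 26, 2032.
4th Monday of May 2032: May 24, 2032.

April 26, 2032; May 24, 2032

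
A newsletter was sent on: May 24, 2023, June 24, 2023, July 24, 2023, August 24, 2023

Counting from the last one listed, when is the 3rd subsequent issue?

Gaps: 31, 30, 31 days — not constant. Every event is on the 24th of the month.
Pattern: the 24th of each month.
Next: September 2023 → September 24, 2023.
Next: October 2023 → October 24, 2023.
November 2023: November 24, 2023.

November 24, 2023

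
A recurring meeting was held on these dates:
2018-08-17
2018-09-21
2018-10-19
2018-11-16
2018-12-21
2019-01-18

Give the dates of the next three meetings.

Gaps: 35, 28, 28, 35, 28 days — a mix of 28 and 35. Every date is a Friday.
Each is the 3rd Friday of its month.
February 2019 — 3rd Friday is 2019-02-15.
3rd Friday of March 2019: 2019-03-15.
April 2019 — 3rd Friday is 2019-04-19.

2019-02-15, 2019-03-15, 2019-04-19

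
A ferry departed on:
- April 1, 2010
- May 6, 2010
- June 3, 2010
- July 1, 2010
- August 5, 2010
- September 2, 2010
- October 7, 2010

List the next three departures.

November 4, 2010; December 2, 2010; January 6, 2011

All dates are Thursdays, 35, 28, 28, 35, 28, 35 days apart.
Specifically, the 1st Thursday of each month.
November 2010 — 1st Thursday is November 4, 2010.
December 2010 — 1st Thursday is December 2, 2010.
1st Thursday of January 2011: January 6, 2011.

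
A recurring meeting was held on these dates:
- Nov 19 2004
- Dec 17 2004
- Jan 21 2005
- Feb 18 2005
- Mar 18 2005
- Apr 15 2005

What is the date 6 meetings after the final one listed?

Oct 21 2005

Gaps: 28, 35, 28, 28, 28 days — a mix of 28 and 35. Every date is a Friday.
Each is the 3rd Friday of its month.
May 2005 — 3rd Friday is May 20 2005.
3rd Friday of June 2005: Jun 17 2005.
July 2005 — 3rd Friday is Jul 15 2005.
August 2005 — 3rd Friday is Aug 19 2005.
September 2005 — 3rd Friday is Sep 16 2005.
3rd Friday of October 2005: Oct 21 2005.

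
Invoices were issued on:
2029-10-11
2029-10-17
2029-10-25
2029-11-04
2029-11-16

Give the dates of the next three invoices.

2029-11-30, 2029-12-16, 2030-01-03

The spacing grows by 2 each time: 6, 8, 10, 12 days.
Next gap: 14 days. 2029-11-16 + 14 days = 2029-11-30.
Next gap: 16 days. 2029-11-30 + 16 days = 2029-12-16.
Next gap: 18 days. 2029-12-16 + 18 days = 2030-01-03.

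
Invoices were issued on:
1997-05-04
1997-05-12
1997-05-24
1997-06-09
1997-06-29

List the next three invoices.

Gaps: 8, 12, 16, 20 days — each gap is 4 larger than the previous one.
Next gap: 24 days. 1997-06-29 + 24 days = 1997-07-23.
Next gap: 28 days. 1997-07-23 + 28 days = 1997-08-20.
Next gap: 32 days. 1997-08-20 + 32 days = 1997-09-21.

1997-07-23, 1997-08-20, 1997-09-21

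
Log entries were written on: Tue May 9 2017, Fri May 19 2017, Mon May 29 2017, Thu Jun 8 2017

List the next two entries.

Sun Jun 18 2017, Wed Jun 28 2017

Gaps between consecutive events: 10, 10, 10 days — a constant 10-day interval.
Thu Jun 8 2017 + 10 days = Sun Jun 18 2017.
Sun Jun 18 2017 + 10 days = Wed Jun 28 2017.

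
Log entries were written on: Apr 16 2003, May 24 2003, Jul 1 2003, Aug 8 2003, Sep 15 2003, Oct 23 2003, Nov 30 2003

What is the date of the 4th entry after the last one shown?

Apr 30 2004

The spacing is 38, 38, 38, 38, 38, 38 days — always 38 days.
Nov 30 2003 + 38 days = Jan 7 2004.
Jan 7 2004 + 38 days = Feb 14 2004.
Feb 14 2004 + 38 days = Mar 23 2004.
Mar 23 2004 + 38 days = Apr 30 2004.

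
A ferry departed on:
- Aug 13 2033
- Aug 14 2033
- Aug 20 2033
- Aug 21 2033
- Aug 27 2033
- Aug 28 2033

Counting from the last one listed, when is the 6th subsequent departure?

Sep 18 2033

Every event lands on a Saturday or Sunday (gaps cycle 1, 6, 1, 6, 1).
So the schedule is: every Saturday and Sunday.
The following Saturday is Sep 3 2033.
The following Sunday is Sep 4 2033.
Next Saturday: Sep 10 2033.
Next Sunday: Sep 11 2033.
Next Saturday: Sep 17 2033.
The following Sunday is Sep 18 2033.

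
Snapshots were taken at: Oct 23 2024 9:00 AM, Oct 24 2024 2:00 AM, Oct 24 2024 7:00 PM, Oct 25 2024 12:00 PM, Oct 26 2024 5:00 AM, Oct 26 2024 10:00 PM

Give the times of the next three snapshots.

Gaps: 17, 17, 17, 17, 17 hours — each event is 17 hours after the previous one.
Oct 26 2024 10:00 PM + 17 h = Oct 27 2024 3:00 PM.
Oct 27 2024 3:00 PM + 17 h = Oct 28 2024 8:00 AM.
Oct 28 2024 8:00 AM + 17 h = Oct 29 2024 1:00 AM.

Oct 27 2024 3:00 PM, Oct 28 2024 8:00 AM, Oct 29 2024 1:00 AM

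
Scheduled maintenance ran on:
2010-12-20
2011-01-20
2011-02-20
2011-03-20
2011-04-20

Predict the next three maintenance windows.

2011-05-20, 2011-06-20, 2011-07-20

The day-of-month is always 20 (31, 31, 28, 31 days between events).
So this recurs on the 20th of each month.
Next: May 2011 → 2011-05-20.
Next: June 2011 → 2011-06-20.
Next: July 2011 → 2011-07-20.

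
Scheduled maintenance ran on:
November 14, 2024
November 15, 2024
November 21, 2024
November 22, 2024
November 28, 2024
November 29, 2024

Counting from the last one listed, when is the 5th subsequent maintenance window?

The gap pattern 1, 6, 1, 6, 1 repeats every 2 events.
These are the Thursdays and Fridays of each week.
The following Thursday is December 5, 2024.
The following Friday is December 6, 2024.
Next Thursday: December 12, 2024.
The following Friday is December 13, 2024.
Next Thursday: December 19, 2024.

December 19, 2024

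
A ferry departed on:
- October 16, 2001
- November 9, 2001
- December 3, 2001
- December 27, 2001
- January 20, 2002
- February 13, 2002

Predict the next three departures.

March 9, 2002; April 2, 2002; April 26, 2002

Gaps between consecutive events: 24, 24, 24, 24, 24 days — a constant 24-day interval.
February 13, 2002 + 24 days = March 9, 2002.
March 9, 2002 + 24 days = April 2, 2002.
April 2, 2002 + 24 days = April 26, 2002.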